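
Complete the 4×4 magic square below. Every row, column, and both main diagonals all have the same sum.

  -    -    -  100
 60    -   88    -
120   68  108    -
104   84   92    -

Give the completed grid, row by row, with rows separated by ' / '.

Anti-diagonal is already complete: 100 + 88 + 68 + 104 = 360, so that is the magic constant.
From row 3, 360 − (120 + 68 + 108) gives (3,4) = 64.
Row 4 must total 360; the given cells sum to 280, so (4,4) = 80.
Using column 1: 60 + 120 + 104 + ? → (1,1) = 360 − 284 = 76.
Using column 3: 88 + 108 + 92 + ? → (1,3) = 360 − 288 = 72.
Using column 4: 100 + 64 + 80 + ? → (2,4) = 360 − 244 = 116.
Main diagonal needs 360; the known cells sum to 264, so (2,2) = 96.
Row 1: 76 + 72 + 100 + ? = 360, so (1,2) = 112.

76 112 72 100 / 60 96 88 116 / 120 68 108 64 / 104 84 92 80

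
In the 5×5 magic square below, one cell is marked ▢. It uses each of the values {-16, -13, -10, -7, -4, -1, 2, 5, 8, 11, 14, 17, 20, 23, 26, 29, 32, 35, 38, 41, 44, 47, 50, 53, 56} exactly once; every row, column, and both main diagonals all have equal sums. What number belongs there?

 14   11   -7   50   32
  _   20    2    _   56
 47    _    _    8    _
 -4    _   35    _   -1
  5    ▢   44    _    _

-13

The 25 entries sum to 500, so each line sums to 500/5 = 100.
Column 1 needs 100; the known cells sum to 62, so (2,1) = 38.
The remaining cell in column 3 is (3,3) = 100 − 74 = 26.
Row 2 needs 100; the known cells sum to 116, so (2,4) = -16.
Anti-diagonal: 32 + (-16) + 26 + 5 + ? = 100, so (4,2) = 53.
Row 4 must total 100; the given cells sum to 83, so (4,4) = 17.
Column 4 must total 100; the given cells sum to 59, so (5,4) = 41.
From main diagonal, 100 − (14 + 20 + 26 + 17) gives (5,5) = 23.
Using row 5: 5 + 44 + 41 + 23 + ? → (5,2) = 100 − 113 = -13.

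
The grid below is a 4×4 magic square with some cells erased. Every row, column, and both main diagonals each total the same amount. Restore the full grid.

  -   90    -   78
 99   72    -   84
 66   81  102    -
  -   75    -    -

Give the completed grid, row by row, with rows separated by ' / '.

57 90 93 78 / 99 72 63 84 / 66 81 102 69 / 96 75 60 87

Column 2 is already complete: 90 + 72 + 81 + 75 = 318, so that is the magic constant.
Row 2: 99 + 72 + 84 + ? = 318, so (2,3) = 63.
The remaining cell in row 3 is (3,4) = 318 − 249 = 69.
Column 4: 78 + 84 + 69 + ? = 318, so (4,4) = 87.
Main diagonal must total 318; the given cells sum to 261, so (1,1) = 57.
Anti-diagonal: 78 + 63 + 81 + ? = 318, so (4,1) = 96.
From row 1, 318 − (57 + 90 + 78) gives (1,3) = 93.
Row 4: 96 + 75 + 87 + ? = 318, so (4,3) = 60.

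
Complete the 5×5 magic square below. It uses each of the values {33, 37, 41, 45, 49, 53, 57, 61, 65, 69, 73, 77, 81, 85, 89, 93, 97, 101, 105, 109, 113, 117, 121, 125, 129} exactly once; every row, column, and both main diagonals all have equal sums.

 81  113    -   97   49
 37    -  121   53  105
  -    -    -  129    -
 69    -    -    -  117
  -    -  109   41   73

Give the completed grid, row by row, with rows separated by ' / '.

The 25 entries sum to 2025, so each line sums to 2025/5 = 405.
Row 1: 81 + 113 + 97 + 49 + ? = 405, so (1,3) = 65.
Using row 2: 37 + 121 + 53 + 105 + ? → (2,2) = 405 − 316 = 89.
Using column 4: 97 + 53 + 129 + 41 + ? → (4,4) = 405 − 320 = 85.
Column 5 must total 405; the given cells sum to 344, so (3,5) = 61.
Main diagonal: 81 + 89 + 85 + 73 + ? = 405, so (3,3) = 77.
The remaining cell in column 3 is (4,3) = 405 − 372 = 33.
Row 4 must total 405; the given cells sum to 304, so (4,2) = 101.
Anti-diagonal must total 405; the given cells sum to 280, so (5,1) = 125.
Row 5: 125 + 109 + 41 + 73 + ? = 405, so (5,2) = 57.
Column 1 must total 405; the given cells sum to 312, so (3,1) = 93.
Using column 2: 113 + 89 + 101 + 57 + ? → (3,2) = 405 − 360 = 45.

81 113 65 97 49 / 37 89 121 53 105 / 93 45 77 129 61 / 69 101 33 85 117 / 125 57 109 41 73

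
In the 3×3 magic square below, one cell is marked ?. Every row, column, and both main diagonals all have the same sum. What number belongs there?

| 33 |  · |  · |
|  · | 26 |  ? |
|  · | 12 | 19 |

Main diagonal is complete and sums to 78; that is the magic constant.
Row 3: 12 + 19 + ? = 78, so (3,1) = 47.
Column 1: 33 + 47 + ? = 78, so (2,1) = -2.
Column 2 needs 78; the known cells sum to 38, so (1,2) = 40.
Anti-diagonal: 26 + 47 + ? = 78, so (1,3) = 5.
Row 2 needs 78; the known cells sum to 24, so (2,3) = 54.

54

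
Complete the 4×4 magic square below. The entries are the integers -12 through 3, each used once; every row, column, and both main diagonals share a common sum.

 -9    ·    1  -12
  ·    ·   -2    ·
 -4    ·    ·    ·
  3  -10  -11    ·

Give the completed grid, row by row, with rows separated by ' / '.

The entries are -12 through 3, which sum to -72, so each line sums to -72/4 = -18.
Row 1 must total -18; the given cells sum to -20, so (1,2) = 2.
The remaining cell in row 4 is (4,4) = -18 − (-18) = 0.
From column 1, -18 − (-9 + (-4) + 3) gives (2,1) = -8.
Column 3: 1 + (-2) + (-11) + ? = -18, so (3,3) = -6.
Main diagonal: -9 + (-6) + 0 + ? = -18, so (2,2) = -3.
The remaining cell in anti-diagonal is (3,2) = -18 − (-11) = -7.
The remaining cell in row 2 is (2,4) = -18 − (-13) = -5.
Row 3: -4 + (-7) + (-6) + ? = -18, so (3,4) = -1.

-9 2 1 -12 / -8 -3 -2 -5 / -4 -7 -6 -1 / 3 -10 -11 0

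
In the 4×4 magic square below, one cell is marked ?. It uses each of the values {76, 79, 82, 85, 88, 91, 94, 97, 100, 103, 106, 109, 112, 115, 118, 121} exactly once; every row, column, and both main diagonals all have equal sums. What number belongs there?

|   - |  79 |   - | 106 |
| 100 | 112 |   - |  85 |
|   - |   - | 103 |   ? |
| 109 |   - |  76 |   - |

115

The 16 entries sum to 1576, so each line sums to 1576/4 = 394.
Row 2 must total 394; the given cells sum to 297, so (2,3) = 97.
The remaining cell in column 3 is (1,3) = 394 − 276 = 118.
Anti-diagonal must total 394; the given cells sum to 312, so (3,2) = 82.
The remaining cell in row 1 is (1,1) = 394 − 303 = 91.
The remaining cell in column 1 is (3,1) = 394 − 300 = 94.
The remaining cell in column 2 is (4,2) = 394 − 273 = 121.
From main diagonal, 394 − (91 + 112 + 103) gives (4,4) = 88.
Row 3 must total 394; the given cells sum to 279, so (3,4) = 115.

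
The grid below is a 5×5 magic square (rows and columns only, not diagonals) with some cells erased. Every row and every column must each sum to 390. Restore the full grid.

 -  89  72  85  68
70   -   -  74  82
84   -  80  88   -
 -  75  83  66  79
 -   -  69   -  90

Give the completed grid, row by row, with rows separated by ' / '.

76 89 72 85 68 / 70 78 86 74 82 / 84 67 80 88 71 / 87 75 83 66 79 / 73 81 69 77 90

Using row 1: 89 + 72 + 85 + 68 + ? → (1,1) = 390 − 314 = 76.
Row 4: 75 + 83 + 66 + 79 + ? = 390, so (4,1) = 87.
From column 1, 390 − (76 + 70 + 84 + 87) gives (5,1) = 73.
The remaining cell in column 3 is (2,3) = 390 − 304 = 86.
Using column 4: 85 + 74 + 88 + 66 + ? → (5,4) = 390 − 313 = 77.
Column 5: 68 + 82 + 79 + 90 + ? = 390, so (3,5) = 71.
From row 2, 390 − (70 + 86 + 74 + 82) gives (2,2) = 78.
Row 3: 84 + 80 + 88 + 71 + ? = 390, so (3,2) = 67.
The remaining cell in row 5 is (5,2) = 390 − 309 = 81.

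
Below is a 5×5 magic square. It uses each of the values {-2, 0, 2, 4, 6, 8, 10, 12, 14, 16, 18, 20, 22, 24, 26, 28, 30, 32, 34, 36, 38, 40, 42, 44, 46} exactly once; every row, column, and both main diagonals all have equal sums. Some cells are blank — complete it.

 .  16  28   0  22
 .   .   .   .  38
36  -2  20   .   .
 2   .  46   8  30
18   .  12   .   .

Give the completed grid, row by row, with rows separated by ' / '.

44 16 28 0 22 / 10 32 4 26 38 / 36 -2 20 42 14 / 2 24 46 8 30 / 18 40 12 34 6

The 25 entries sum to 550, so each line sums to 550/5 = 110.
From row 1, 110 − (16 + 28 + 0 + 22) gives (1,1) = 44.
Row 4: 2 + 46 + 8 + 30 + ? = 110, so (4,2) = 24.
Using column 1: 44 + 36 + 2 + 18 + ? → (2,1) = 110 − 100 = 10.
Column 3 needs 110; the known cells sum to 106, so (2,3) = 4.
Anti-diagonal needs 110; the known cells sum to 84, so (2,4) = 26.
Row 2: 10 + 4 + 26 + 38 + ? = 110, so (2,2) = 32.
The remaining cell in column 2 is (5,2) = 110 − 70 = 40.
Main diagonal needs 110; the known cells sum to 104, so (5,5) = 6.
The remaining cell in row 5 is (5,4) = 110 − 76 = 34.
Column 4: 0 + 26 + 8 + 34 + ? = 110, so (3,4) = 42.
The remaining cell in column 5 is (3,5) = 110 − 96 = 14.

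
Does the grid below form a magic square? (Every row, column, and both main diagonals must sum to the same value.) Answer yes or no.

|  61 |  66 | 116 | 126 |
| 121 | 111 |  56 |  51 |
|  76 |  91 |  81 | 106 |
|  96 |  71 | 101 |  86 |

Row 1: 61 + 66 + 116 + 126 = 369.
Row 2: 121 + 111 + 56 + 51 = 339.
Row 3: 76 + 91 + 81 + 106 = 354.
Row 4: 96 + 71 + 101 + 86 = 354.
Column 1: 61 + 121 + 76 + 96 = 354.
Column 2: 66 + 111 + 91 + 71 = 339.
Column 3: 116 + 56 + 81 + 101 = 354.
Column 4: 126 + 51 + 106 + 86 = 369.
Main diagonal: 61 + 111 + 81 + 86 = 339.
Anti-diagonal: 126 + 56 + 91 + 96 = 369.

No — column 3 sums to 354 but row 2 sums to 339.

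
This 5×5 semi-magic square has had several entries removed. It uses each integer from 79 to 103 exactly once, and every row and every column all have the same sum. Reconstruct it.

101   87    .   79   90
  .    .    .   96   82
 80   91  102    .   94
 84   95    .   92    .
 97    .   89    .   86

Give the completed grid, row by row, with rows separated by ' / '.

The entries are 79 through 103, which sum to 2275, so each line sums to 2275/5 = 455.
Row 1 must total 455; the given cells sum to 357, so (1,3) = 98.
Row 3 must total 455; the given cells sum to 367, so (3,4) = 88.
Using column 1: 101 + 80 + 84 + 97 + ? → (2,1) = 455 − 362 = 93.
The remaining cell in column 4 is (5,4) = 455 − 355 = 100.
Column 5 must total 455; the given cells sum to 352, so (4,5) = 103.
Row 4 needs 455; the known cells sum to 374, so (4,3) = 81.
From row 5, 455 − (97 + 89 + 100 + 86) gives (5,2) = 83.
Column 2: 87 + 91 + 95 + 83 + ? = 455, so (2,2) = 99.
Column 3: 98 + 102 + 81 + 89 + ? = 455, so (2,3) = 85.

101 87 98 79 90 / 93 99 85 96 82 / 80 91 102 88 94 / 84 95 81 92 103 / 97 83 89 100 86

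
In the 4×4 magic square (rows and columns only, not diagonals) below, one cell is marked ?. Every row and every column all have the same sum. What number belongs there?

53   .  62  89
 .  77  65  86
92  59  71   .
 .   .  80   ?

Column 3 is complete and sums to 278; that is the magic constant.
Row 1: 53 + 62 + 89 + ? = 278, so (1,2) = 74.
Row 2 needs 278; the known cells sum to 228, so (2,1) = 50.
From row 3, 278 − (92 + 59 + 71) gives (3,4) = 56.
Using column 1: 53 + 50 + 92 + ? → (4,1) = 278 − 195 = 83.
From column 2, 278 − (74 + 77 + 59) gives (4,2) = 68.
Using column 4: 89 + 86 + 56 + ? → (4,4) = 278 − 231 = 47.

47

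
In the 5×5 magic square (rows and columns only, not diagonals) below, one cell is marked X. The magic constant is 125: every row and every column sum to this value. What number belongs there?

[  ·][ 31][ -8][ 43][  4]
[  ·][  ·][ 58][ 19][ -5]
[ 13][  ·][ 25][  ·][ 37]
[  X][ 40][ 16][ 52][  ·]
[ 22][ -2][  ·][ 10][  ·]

Row 1 needs 125; the known cells sum to 70, so (1,1) = 55.
Column 3 needs 125; the known cells sum to 91, so (5,3) = 34.
Using column 4: 43 + 19 + 52 + 10 + ? → (3,4) = 125 − 124 = 1.
The remaining cell in row 3 is (3,2) = 125 − 76 = 49.
Row 5 must total 125; the given cells sum to 64, so (5,5) = 61.
The remaining cell in column 2 is (2,2) = 125 − 118 = 7.
The remaining cell in column 5 is (4,5) = 125 − 97 = 28.
Using row 2: 7 + 58 + 19 + (-5) + ? → (2,1) = 125 − 79 = 46.
Row 4 needs 125; the known cells sum to 136, so (4,1) = -11.

-11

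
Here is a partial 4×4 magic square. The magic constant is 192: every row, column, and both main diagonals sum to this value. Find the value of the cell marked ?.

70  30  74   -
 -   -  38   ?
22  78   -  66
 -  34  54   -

Row 1: 70 + 30 + 74 + ? = 192, so (1,4) = 18.
Using row 3: 22 + 78 + 66 + ? → (3,3) = 192 − 166 = 26.
Column 2 must total 192; the given cells sum to 142, so (2,2) = 50.
Main diagonal: 70 + 50 + 26 + ? = 192, so (4,4) = 46.
Using anti-diagonal: 18 + 38 + 78 + ? → (4,1) = 192 − 134 = 58.
Column 1 needs 192; the known cells sum to 150, so (2,1) = 42.
Column 4 needs 192; the known cells sum to 130, so (2,4) = 62.

62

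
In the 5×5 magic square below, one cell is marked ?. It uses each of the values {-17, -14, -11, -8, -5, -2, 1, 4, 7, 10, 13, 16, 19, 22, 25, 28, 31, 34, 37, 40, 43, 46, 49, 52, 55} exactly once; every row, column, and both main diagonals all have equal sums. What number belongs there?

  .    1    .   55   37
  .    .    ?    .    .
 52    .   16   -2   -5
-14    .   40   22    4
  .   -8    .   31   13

7

The 25 entries sum to 475, so each line sums to 475/5 = 95.
Row 3 needs 95; the known cells sum to 61, so (3,2) = 34.
Row 4 needs 95; the known cells sum to 52, so (4,2) = 43.
Using column 2: 1 + 34 + 43 + (-8) + ? → (2,2) = 95 − 70 = 25.
From column 4, 95 − (55 + (-2) + 22 + 31) gives (2,4) = -11.
The remaining cell in column 5 is (2,5) = 95 − 49 = 46.
From main diagonal, 95 − (25 + 16 + 22 + 13) gives (1,1) = 19.
The remaining cell in anti-diagonal is (5,1) = 95 − 85 = 10.
The remaining cell in row 1 is (1,3) = 95 − 112 = -17.
Row 5: 10 + (-8) + 31 + 13 + ? = 95, so (5,3) = 49.
Column 1 needs 95; the known cells sum to 67, so (2,1) = 28.
Column 3 needs 95; the known cells sum to 88, so (2,3) = 7.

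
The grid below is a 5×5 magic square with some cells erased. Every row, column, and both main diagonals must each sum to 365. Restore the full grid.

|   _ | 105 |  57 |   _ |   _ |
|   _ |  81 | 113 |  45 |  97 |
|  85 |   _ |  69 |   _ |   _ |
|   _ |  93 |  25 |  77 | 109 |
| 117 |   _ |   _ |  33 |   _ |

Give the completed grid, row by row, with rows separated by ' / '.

Row 2 needs 365; the known cells sum to 336, so (2,1) = 29.
Row 4 needs 365; the known cells sum to 304, so (4,1) = 61.
The remaining cell in column 1 is (1,1) = 365 − 292 = 73.
Column 3 needs 365; the known cells sum to 264, so (5,3) = 101.
Main diagonal: 73 + 81 + 69 + 77 + ? = 365, so (5,5) = 65.
The remaining cell in anti-diagonal is (1,5) = 365 − 324 = 41.
Using row 1: 73 + 105 + 57 + 41 + ? → (1,4) = 365 − 276 = 89.
The remaining cell in row 5 is (5,2) = 365 − 316 = 49.
Column 2 needs 365; the known cells sum to 328, so (3,2) = 37.
Column 4: 89 + 45 + 77 + 33 + ? = 365, so (3,4) = 121.
Column 5 needs 365; the known cells sum to 312, so (3,5) = 53.

73 105 57 89 41 / 29 81 113 45 97 / 85 37 69 121 53 / 61 93 25 77 109 / 117 49 101 33 65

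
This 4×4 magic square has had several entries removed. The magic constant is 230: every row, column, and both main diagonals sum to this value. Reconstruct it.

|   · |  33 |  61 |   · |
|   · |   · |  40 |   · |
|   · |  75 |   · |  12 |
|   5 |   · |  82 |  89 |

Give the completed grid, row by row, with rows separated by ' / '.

From row 4, 230 − (5 + 82 + 89) gives (4,2) = 54.
From column 2, 230 − (33 + 75 + 54) gives (2,2) = 68.
From column 3, 230 − (61 + 40 + 82) gives (3,3) = 47.
Main diagonal must total 230; the given cells sum to 204, so (1,1) = 26.
The remaining cell in anti-diagonal is (1,4) = 230 − 120 = 110.
Using row 3: 75 + 47 + 12 + ? → (3,1) = 230 − 134 = 96.
Column 1 needs 230; the known cells sum to 127, so (2,1) = 103.
From column 4, 230 − (110 + 12 + 89) gives (2,4) = 19.

26 33 61 110 / 103 68 40 19 / 96 75 47 12 / 5 54 82 89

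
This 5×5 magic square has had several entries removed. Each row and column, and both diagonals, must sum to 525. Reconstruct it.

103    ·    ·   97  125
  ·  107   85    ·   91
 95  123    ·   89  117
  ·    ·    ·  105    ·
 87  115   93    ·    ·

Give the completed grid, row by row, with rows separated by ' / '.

Row 3: 95 + 123 + 89 + 117 + ? = 525, so (3,3) = 101.
The remaining cell in main diagonal is (5,5) = 525 − 416 = 109.
Row 5: 87 + 115 + 93 + 109 + ? = 525, so (5,4) = 121.
Column 4: 97 + 89 + 105 + 121 + ? = 525, so (2,4) = 113.
Column 5: 125 + 91 + 117 + 109 + ? = 525, so (4,5) = 83.
Anti-diagonal must total 525; the given cells sum to 426, so (4,2) = 99.
The remaining cell in row 2 is (2,1) = 525 − 396 = 129.
Column 1 must total 525; the given cells sum to 414, so (4,1) = 111.
Column 2 needs 525; the known cells sum to 444, so (1,2) = 81.
Row 1 needs 525; the known cells sum to 406, so (1,3) = 119.
Row 4: 111 + 99 + 105 + 83 + ? = 525, so (4,3) = 127.

103 81 119 97 125 / 129 107 85 113 91 / 95 123 101 89 117 / 111 99 127 105 83 / 87 115 93 121 109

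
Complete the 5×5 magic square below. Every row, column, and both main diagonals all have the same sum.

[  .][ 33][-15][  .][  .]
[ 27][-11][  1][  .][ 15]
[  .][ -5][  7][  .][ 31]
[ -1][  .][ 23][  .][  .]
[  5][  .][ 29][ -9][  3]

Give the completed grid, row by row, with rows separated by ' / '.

21 33 -15 -3 9 / 27 -11 1 13 15 / -7 -5 7 19 31 / -1 11 23 25 -13 / 5 17 29 -9 3

Column 3 is already complete: -15 + 1 + 7 + 23 + 29 = 45, so that is the magic constant.
The remaining cell in row 2 is (2,4) = 45 − 32 = 13.
From row 5, 45 − (5 + 29 + (-9) + 3) gives (5,2) = 17.
From column 2, 45 − (33 + (-11) + (-5) + 17) gives (4,2) = 11.
The remaining cell in anti-diagonal is (1,5) = 45 − 36 = 9.
From column 5, 45 − (9 + 15 + 31 + 3) gives (4,5) = -13.
Row 4 needs 45; the known cells sum to 20, so (4,4) = 25.
From main diagonal, 45 − (-11 + 7 + 25 + 3) gives (1,1) = 21.
The remaining cell in row 1 is (1,4) = 45 − 48 = -3.
Column 1: 21 + 27 + (-1) + 5 + ? = 45, so (3,1) = -7.
The remaining cell in column 4 is (3,4) = 45 − 26 = 19.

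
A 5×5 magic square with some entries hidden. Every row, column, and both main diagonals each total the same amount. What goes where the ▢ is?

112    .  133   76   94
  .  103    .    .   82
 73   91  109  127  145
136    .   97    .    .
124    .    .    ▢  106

88

Row 3 is complete and sums to 545; that is the magic constant.
From row 1, 545 − (112 + 133 + 76 + 94) gives (1,2) = 130.
The remaining cell in column 1 is (2,1) = 545 − 445 = 100.
Column 5 needs 545; the known cells sum to 427, so (4,5) = 118.
From main diagonal, 545 − (112 + 103 + 109 + 106) gives (4,4) = 115.
Row 4 must total 545; the given cells sum to 466, so (4,2) = 79.
Column 2 needs 545; the known cells sum to 403, so (5,2) = 142.
From anti-diagonal, 545 − (94 + 109 + 79 + 124) gives (2,4) = 139.
From row 2, 545 − (100 + 103 + 139 + 82) gives (2,3) = 121.
Column 3 needs 545; the known cells sum to 460, so (5,3) = 85.
The remaining cell in column 4 is (5,4) = 545 − 457 = 88.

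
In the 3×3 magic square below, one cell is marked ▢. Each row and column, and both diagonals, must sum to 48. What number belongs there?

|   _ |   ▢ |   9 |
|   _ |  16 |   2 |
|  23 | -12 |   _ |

Row 2 needs 48; the known cells sum to 18, so (2,1) = 30.
From row 3, 48 − (23 + (-12)) gives (3,3) = 37.
From column 1, 48 − (30 + 23) gives (1,1) = -5.
From column 2, 48 − (16 + (-12)) gives (1,2) = 44.

44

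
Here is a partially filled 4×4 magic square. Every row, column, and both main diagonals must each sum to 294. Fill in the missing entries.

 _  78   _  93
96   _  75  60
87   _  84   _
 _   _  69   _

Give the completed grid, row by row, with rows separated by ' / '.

Using row 2: 96 + 75 + 60 + ? → (2,2) = 294 − 231 = 63.
From column 3, 294 − (75 + 84 + 69) gives (1,3) = 66.
Row 1 must total 294; the given cells sum to 237, so (1,1) = 57.
Using column 1: 57 + 96 + 87 + ? → (4,1) = 294 − 240 = 54.
Using main diagonal: 57 + 63 + 84 + ? → (4,4) = 294 − 204 = 90.
From anti-diagonal, 294 − (93 + 75 + 54) gives (3,2) = 72.
From row 3, 294 − (87 + 72 + 84) gives (3,4) = 51.
Row 4 needs 294; the known cells sum to 213, so (4,2) = 81.

57 78 66 93 / 96 63 75 60 / 87 72 84 51 / 54 81 69 90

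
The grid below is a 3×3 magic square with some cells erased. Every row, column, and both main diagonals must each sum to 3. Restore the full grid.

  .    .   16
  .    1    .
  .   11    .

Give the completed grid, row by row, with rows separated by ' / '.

-4 -9 16 / 21 1 -19 / -14 11 6

From column 2, 3 − (1 + 11) gives (1,2) = -9.
The remaining cell in anti-diagonal is (3,1) = 3 − 17 = -14.
Row 1 must total 3; the given cells sum to 7, so (1,1) = -4.
Row 3 must total 3; the given cells sum to -3, so (3,3) = 6.
From column 1, 3 − (-4 + (-14)) gives (2,1) = 21.
Column 3: 16 + 6 + ? = 3, so (2,3) = -19.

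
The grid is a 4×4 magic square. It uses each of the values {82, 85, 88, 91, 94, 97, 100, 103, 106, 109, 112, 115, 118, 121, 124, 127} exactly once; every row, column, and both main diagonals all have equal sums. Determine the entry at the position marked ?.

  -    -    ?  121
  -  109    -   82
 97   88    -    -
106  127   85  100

112

The 16 entries sum to 1672, so each line sums to 1672/4 = 418.
Column 2 needs 418; the known cells sum to 324, so (1,2) = 94.
The remaining cell in column 4 is (3,4) = 418 − 303 = 115.
Anti-diagonal: 121 + 88 + 106 + ? = 418, so (2,3) = 103.
From row 2, 418 − (109 + 103 + 82) gives (2,1) = 124.
Row 3: 97 + 88 + 115 + ? = 418, so (3,3) = 118.
Column 1 must total 418; the given cells sum to 327, so (1,1) = 91.
Column 3 needs 418; the known cells sum to 306, so (1,3) = 112.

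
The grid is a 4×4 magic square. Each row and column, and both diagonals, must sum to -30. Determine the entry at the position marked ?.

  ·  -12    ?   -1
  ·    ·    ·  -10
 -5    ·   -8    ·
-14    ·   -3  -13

The remaining cell in row 4 is (4,2) = -30 − (-30) = 0.
Using column 4: -1 + (-10) + (-13) + ? → (3,4) = -30 − (-24) = -6.
Using row 3: -5 + (-8) + (-6) + ? → (3,2) = -30 − (-19) = -11.
Column 2: -12 + (-11) + 0 + ? = -30, so (2,2) = -7.
Main diagonal needs -30; the known cells sum to -28, so (1,1) = -2.
Using anti-diagonal: -1 + (-11) + (-14) + ? → (2,3) = -30 − (-26) = -4.
Row 1 must total -30; the given cells sum to -15, so (1,3) = -15.

-15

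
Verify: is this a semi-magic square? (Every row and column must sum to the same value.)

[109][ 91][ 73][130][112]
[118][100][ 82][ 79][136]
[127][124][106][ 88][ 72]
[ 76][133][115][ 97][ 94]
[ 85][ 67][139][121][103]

No — column 3 sums to 515 but row 3 sums to 517.

Row 1: 109 + 91 + 73 + 130 + 112 = 515.
Row 2: 118 + 100 + 82 + 79 + 136 = 515.
Row 3: 127 + 124 + 106 + 88 + 72 = 517.
Row 4: 76 + 133 + 115 + 97 + 94 = 515.
Row 5: 85 + 67 + 139 + 121 + 103 = 515.
Column 1: 109 + 118 + 127 + 76 + 85 = 515.
Column 2: 91 + 100 + 124 + 133 + 67 = 515.
Column 3: 73 + 82 + 106 + 115 + 139 = 515.
Column 4: 130 + 79 + 88 + 97 + 121 = 515.
Column 5: 112 + 136 + 72 + 94 + 103 = 517.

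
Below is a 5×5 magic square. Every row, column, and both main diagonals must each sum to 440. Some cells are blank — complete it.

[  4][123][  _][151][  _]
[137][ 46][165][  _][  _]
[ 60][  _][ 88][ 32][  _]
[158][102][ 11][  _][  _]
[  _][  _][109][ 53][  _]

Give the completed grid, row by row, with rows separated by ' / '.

Column 1 needs 440; the known cells sum to 359, so (5,1) = 81.
The remaining cell in column 3 is (1,3) = 440 − 373 = 67.
Row 1 needs 440; the known cells sum to 345, so (1,5) = 95.
Using anti-diagonal: 95 + 88 + 102 + 81 + ? → (2,4) = 440 − 366 = 74.
The remaining cell in row 2 is (2,5) = 440 − 422 = 18.
Using column 4: 151 + 74 + 32 + 53 + ? → (4,4) = 440 − 310 = 130.
The remaining cell in main diagonal is (5,5) = 440 − 268 = 172.
From row 4, 440 − (158 + 102 + 11 + 130) gives (4,5) = 39.
Using row 5: 81 + 109 + 53 + 172 + ? → (5,2) = 440 − 415 = 25.
Column 2 needs 440; the known cells sum to 296, so (3,2) = 144.
Using column 5: 95 + 18 + 39 + 172 + ? → (3,5) = 440 − 324 = 116.

4 123 67 151 95 / 137 46 165 74 18 / 60 144 88 32 116 / 158 102 11 130 39 / 81 25 109 53 172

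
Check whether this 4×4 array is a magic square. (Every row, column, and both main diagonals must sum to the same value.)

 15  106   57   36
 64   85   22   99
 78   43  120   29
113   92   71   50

Row 1: 15 + 106 + 57 + 36 = 214.
Row 2: 64 + 85 + 22 + 99 = 270.
Row 3: 78 + 43 + 120 + 29 = 270.
Row 4: 113 + 92 + 71 + 50 = 326.
Column 1: 15 + 64 + 78 + 113 = 270.
Column 2: 106 + 85 + 43 + 92 = 326.
Column 3: 57 + 22 + 120 + 71 = 270.
Column 4: 36 + 99 + 29 + 50 = 214.
Main diagonal: 15 + 85 + 120 + 50 = 270.
Anti-diagonal: 36 + 22 + 43 + 113 = 214.

No — row 2 sums to 270 but row 4 sums to 326.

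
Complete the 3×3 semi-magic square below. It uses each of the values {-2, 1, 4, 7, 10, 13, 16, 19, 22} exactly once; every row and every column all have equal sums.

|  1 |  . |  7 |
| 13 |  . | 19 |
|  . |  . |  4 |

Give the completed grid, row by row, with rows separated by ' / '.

The 9 entries sum to 90, so each line sums to 90/3 = 30.
From row 1, 30 − (1 + 7) gives (1,2) = 22.
Row 2: 13 + 19 + ? = 30, so (2,2) = -2.
Column 1 needs 30; the known cells sum to 14, so (3,1) = 16.
Column 2 must total 30; the given cells sum to 20, so (3,2) = 10.

1 22 7 / 13 -2 19 / 16 10 4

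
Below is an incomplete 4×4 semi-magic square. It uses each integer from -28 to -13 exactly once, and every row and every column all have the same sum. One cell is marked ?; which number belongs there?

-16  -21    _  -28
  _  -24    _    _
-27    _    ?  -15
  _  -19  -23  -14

The entries are -28 through -13, which sum to -328, so each line sums to -328/4 = -82.
Row 1 needs -82; the known cells sum to -65, so (1,3) = -17.
Row 4 must total -82; the given cells sum to -56, so (4,1) = -26.
Column 1 needs -82; the known cells sum to -69, so (2,1) = -13.
Column 2: -21 + (-24) + (-19) + ? = -82, so (3,2) = -18.
Using column 4: -28 + (-15) + (-14) + ? → (2,4) = -82 − (-57) = -25.
Using row 2: -13 + (-24) + (-25) + ? → (2,3) = -82 − (-62) = -20.
Row 3: -27 + (-18) + (-15) + ? = -82, so (3,3) = -22.

-22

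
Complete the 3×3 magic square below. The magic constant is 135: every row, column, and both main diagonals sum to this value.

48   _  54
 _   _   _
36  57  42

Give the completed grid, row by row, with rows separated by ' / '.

48 33 54 / 51 45 39 / 36 57 42

Row 1 needs 135; the known cells sum to 102, so (1,2) = 33.
From column 1, 135 − (48 + 36) gives (2,1) = 51.
Column 2: 33 + 57 + ? = 135, so (2,2) = 45.
Column 3 needs 135; the known cells sum to 96, so (2,3) = 39.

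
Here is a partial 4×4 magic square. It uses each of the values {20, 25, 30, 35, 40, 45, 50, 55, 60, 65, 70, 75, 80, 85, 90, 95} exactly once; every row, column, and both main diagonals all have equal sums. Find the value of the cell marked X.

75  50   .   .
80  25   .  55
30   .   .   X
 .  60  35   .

The 16 entries sum to 920, so each line sums to 920/4 = 230.
Using row 2: 80 + 25 + 55 + ? → (2,3) = 230 − 160 = 70.
From column 1, 230 − (75 + 80 + 30) gives (4,1) = 45.
The remaining cell in column 2 is (3,2) = 230 − 135 = 95.
Anti-diagonal: 70 + 95 + 45 + ? = 230, so (1,4) = 20.
The remaining cell in row 1 is (1,3) = 230 − 145 = 85.
Row 4: 45 + 60 + 35 + ? = 230, so (4,4) = 90.
From column 3, 230 − (85 + 70 + 35) gives (3,3) = 40.
Using column 4: 20 + 55 + 90 + ? → (3,4) = 230 − 165 = 65.

65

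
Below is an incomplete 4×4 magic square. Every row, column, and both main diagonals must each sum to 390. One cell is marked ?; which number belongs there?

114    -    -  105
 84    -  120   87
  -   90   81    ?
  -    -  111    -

102

Using row 2: 84 + 120 + 87 + ? → (2,2) = 390 − 291 = 99.
From column 3, 390 − (120 + 81 + 111) gives (1,3) = 78.
The remaining cell in main diagonal is (4,4) = 390 − 294 = 96.
Anti-diagonal needs 390; the known cells sum to 315, so (4,1) = 75.
The remaining cell in row 1 is (1,2) = 390 − 297 = 93.
Row 4 needs 390; the known cells sum to 282, so (4,2) = 108.
From column 1, 390 − (114 + 84 + 75) gives (3,1) = 117.
Column 4 must total 390; the given cells sum to 288, so (3,4) = 102.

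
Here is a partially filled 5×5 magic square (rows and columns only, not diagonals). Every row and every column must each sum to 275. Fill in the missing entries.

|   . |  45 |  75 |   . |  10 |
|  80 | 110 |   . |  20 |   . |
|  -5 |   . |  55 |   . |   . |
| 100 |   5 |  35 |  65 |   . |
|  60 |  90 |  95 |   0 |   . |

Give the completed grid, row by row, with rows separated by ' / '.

40 45 75 105 10 / 80 110 15 20 50 / -5 25 55 85 115 / 100 5 35 65 70 / 60 90 95 0 30

Using row 4: 100 + 5 + 35 + 65 + ? → (4,5) = 275 − 205 = 70.
Row 5: 60 + 90 + 95 + 0 + ? = 275, so (5,5) = 30.
Column 1: 80 + (-5) + 100 + 60 + ? = 275, so (1,1) = 40.
From column 2, 275 − (45 + 110 + 5 + 90) gives (3,2) = 25.
Column 3: 75 + 55 + 35 + 95 + ? = 275, so (2,3) = 15.
Row 1 needs 275; the known cells sum to 170, so (1,4) = 105.
Row 2: 80 + 110 + 15 + 20 + ? = 275, so (2,5) = 50.
Column 4 needs 275; the known cells sum to 190, so (3,4) = 85.
Column 5 must total 275; the given cells sum to 160, so (3,5) = 115.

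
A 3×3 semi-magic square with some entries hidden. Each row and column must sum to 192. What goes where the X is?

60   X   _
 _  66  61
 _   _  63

64

Row 2 must total 192; the given cells sum to 127, so (2,1) = 65.
Using column 1: 60 + 65 + ? → (3,1) = 192 − 125 = 67.
From column 3, 192 − (61 + 63) gives (1,3) = 68.
The remaining cell in row 1 is (1,2) = 192 − 128 = 64.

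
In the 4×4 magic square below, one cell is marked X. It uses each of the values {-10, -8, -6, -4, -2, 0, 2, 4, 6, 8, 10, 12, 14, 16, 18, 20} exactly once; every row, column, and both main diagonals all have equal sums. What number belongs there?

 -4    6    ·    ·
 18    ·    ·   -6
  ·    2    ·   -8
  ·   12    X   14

The 16 entries sum to 80, so each line sums to 80/4 = 20.
Using column 2: 6 + 2 + 12 + ? → (2,2) = 20 − 20 = 0.
Column 4 must total 20; the given cells sum to 0, so (1,4) = 20.
Main diagonal must total 20; the given cells sum to 10, so (3,3) = 10.
Row 1: -4 + 6 + 20 + ? = 20, so (1,3) = -2.
Row 2 needs 20; the known cells sum to 12, so (2,3) = 8.
Using row 3: 2 + 10 + (-8) + ? → (3,1) = 20 − 4 = 16.
Column 1: -4 + 18 + 16 + ? = 20, so (4,1) = -10.
Using column 3: -2 + 8 + 10 + ? → (4,3) = 20 − 16 = 4.

4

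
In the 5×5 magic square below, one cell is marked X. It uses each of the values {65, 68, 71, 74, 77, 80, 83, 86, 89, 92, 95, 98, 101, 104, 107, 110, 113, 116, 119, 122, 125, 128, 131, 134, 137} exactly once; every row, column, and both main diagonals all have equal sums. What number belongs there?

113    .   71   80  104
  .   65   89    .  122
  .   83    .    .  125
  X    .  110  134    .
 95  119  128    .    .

The 25 entries sum to 2525, so each line sums to 2525/5 = 505.
Using row 1: 113 + 71 + 80 + 104 + ? → (1,2) = 505 − 368 = 137.
The remaining cell in column 2 is (4,2) = 505 − 404 = 101.
Column 3 needs 505; the known cells sum to 398, so (3,3) = 107.
Using main diagonal: 113 + 65 + 107 + 134 + ? → (5,5) = 505 − 419 = 86.
Anti-diagonal must total 505; the given cells sum to 407, so (2,4) = 98.
Row 2: 65 + 89 + 98 + 122 + ? = 505, so (2,1) = 131.
From row 5, 505 − (95 + 119 + 128 + 86) gives (5,4) = 77.
Column 4: 80 + 98 + 134 + 77 + ? = 505, so (3,4) = 116.
The remaining cell in column 5 is (4,5) = 505 − 437 = 68.
Using row 3: 83 + 107 + 116 + 125 + ? → (3,1) = 505 − 431 = 74.
Row 4 needs 505; the known cells sum to 413, so (4,1) = 92.

92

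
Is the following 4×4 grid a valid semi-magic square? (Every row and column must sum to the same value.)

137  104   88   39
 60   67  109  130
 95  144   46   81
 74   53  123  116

Row 1: 137 + 104 + 88 + 39 = 368.
Row 2: 60 + 67 + 109 + 130 = 366.
Row 3: 95 + 144 + 46 + 81 = 366.
Row 4: 74 + 53 + 123 + 116 = 366.
Column 1: 137 + 60 + 95 + 74 = 366.
Column 2: 104 + 67 + 144 + 53 = 368.
Column 3: 88 + 109 + 46 + 123 = 366.
Column 4: 39 + 130 + 81 + 116 = 366.

No — column 2 sums to 368 but row 3 sums to 366.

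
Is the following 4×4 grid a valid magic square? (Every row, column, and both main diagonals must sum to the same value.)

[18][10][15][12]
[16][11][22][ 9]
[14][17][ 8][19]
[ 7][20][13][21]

Row 1: 18 + 10 + 15 + 12 = 55.
Row 2: 16 + 11 + 22 + 9 = 58.
Row 3: 14 + 17 + 8 + 19 = 58.
Row 4: 7 + 20 + 13 + 21 = 61.
Column 1: 18 + 16 + 14 + 7 = 55.
Column 2: 10 + 11 + 17 + 20 = 58.
Column 3: 15 + 22 + 8 + 13 = 58.
Column 4: 12 + 9 + 19 + 21 = 61.
Main diagonal: 18 + 11 + 8 + 21 = 58.
Anti-diagonal: 12 + 22 + 17 + 7 = 58.

No — row 4 sums to 61 but column 3 sums to 58.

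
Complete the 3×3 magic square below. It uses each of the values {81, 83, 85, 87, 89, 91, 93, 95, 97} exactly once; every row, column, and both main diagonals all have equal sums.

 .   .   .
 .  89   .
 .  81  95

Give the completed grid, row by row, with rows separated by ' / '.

83 97 87 / 93 89 85 / 91 81 95

The 9 entries sum to 801, so each line sums to 801/3 = 267.
Row 3 must total 267; the given cells sum to 176, so (3,1) = 91.
Using column 2: 89 + 81 + ? → (1,2) = 267 − 170 = 97.
Main diagonal must total 267; the given cells sum to 184, so (1,1) = 83.
Using anti-diagonal: 89 + 91 + ? → (1,3) = 267 − 180 = 87.
Column 1 needs 267; the known cells sum to 174, so (2,1) = 93.
Column 3 needs 267; the known cells sum to 182, so (2,3) = 85.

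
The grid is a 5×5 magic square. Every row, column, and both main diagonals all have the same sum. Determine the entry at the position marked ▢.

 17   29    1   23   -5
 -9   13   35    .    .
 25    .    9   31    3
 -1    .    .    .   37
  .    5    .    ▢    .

-11

Row 1 is complete and sums to 65; that is the magic constant.
From row 3, 65 − (25 + 9 + 31 + 3) gives (3,2) = -3.
Column 1 must total 65; the given cells sum to 32, so (5,1) = 33.
Column 2 needs 65; the known cells sum to 44, so (4,2) = 21.
Using anti-diagonal: -5 + 9 + 21 + 33 + ? → (2,4) = 65 − 58 = 7.
Row 2 must total 65; the given cells sum to 46, so (2,5) = 19.
Column 5 needs 65; the known cells sum to 54, so (5,5) = 11.
Main diagonal: 17 + 13 + 9 + 11 + ? = 65, so (4,4) = 15.
Row 4 must total 65; the given cells sum to 72, so (4,3) = -7.
Column 3: 1 + 35 + 9 + (-7) + ? = 65, so (5,3) = 27.
Using column 4: 23 + 7 + 31 + 15 + ? → (5,4) = 65 − 76 = -11.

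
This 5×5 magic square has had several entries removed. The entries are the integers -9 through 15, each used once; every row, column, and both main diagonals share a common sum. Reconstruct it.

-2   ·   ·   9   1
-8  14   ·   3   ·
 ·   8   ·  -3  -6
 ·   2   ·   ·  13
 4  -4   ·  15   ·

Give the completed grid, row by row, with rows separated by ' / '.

-2 -5 12 9 1 / -8 14 6 3 0 / 11 8 5 -3 -6 / 10 2 -1 -9 13 / 4 -4 -7 15 7

The entries are -9 through 15, which sum to 75, so each line sums to 75/5 = 15.
Column 2 must total 15; the given cells sum to 20, so (1,2) = -5.
From column 4, 15 − (9 + 3 + (-3) + 15) gives (4,4) = -9.
Using anti-diagonal: 1 + 3 + 2 + 4 + ? → (3,3) = 15 − 10 = 5.
From row 1, 15 − (-2 + (-5) + 9 + 1) gives (1,3) = 12.
From row 3, 15 − (8 + 5 + (-3) + (-6)) gives (3,1) = 11.
Column 1 must total 15; the given cells sum to 5, so (4,1) = 10.
The remaining cell in main diagonal is (5,5) = 15 − 8 = 7.
Row 4 needs 15; the known cells sum to 16, so (4,3) = -1.
Using row 5: 4 + (-4) + 15 + 7 + ? → (5,3) = 15 − 22 = -7.
Column 3 needs 15; the known cells sum to 9, so (2,3) = 6.
Column 5 must total 15; the given cells sum to 15, so (2,5) = 0.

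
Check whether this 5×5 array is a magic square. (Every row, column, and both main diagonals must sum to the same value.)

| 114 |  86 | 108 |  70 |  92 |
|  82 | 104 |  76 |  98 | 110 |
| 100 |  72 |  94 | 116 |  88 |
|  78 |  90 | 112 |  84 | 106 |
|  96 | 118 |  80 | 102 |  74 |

Row 1: 114 + 86 + 108 + 70 + 92 = 470.
Row 2: 82 + 104 + 76 + 98 + 110 = 470.
Row 3: 100 + 72 + 94 + 116 + 88 = 470.
Row 4: 78 + 90 + 112 + 84 + 106 = 470.
Row 5: 96 + 118 + 80 + 102 + 74 = 470.
Column 1: 114 + 82 + 100 + 78 + 96 = 470.
Column 2: 86 + 104 + 72 + 90 + 118 = 470.
Column 3: 108 + 76 + 94 + 112 + 80 = 470.
Column 4: 70 + 98 + 116 + 84 + 102 = 470.
Column 5: 92 + 110 + 88 + 106 + 74 = 470.
Main diagonal: 114 + 104 + 94 + 84 + 74 = 470.
Anti-diagonal: 92 + 98 + 94 + 90 + 96 = 470.
All lines sum to 470.

Yes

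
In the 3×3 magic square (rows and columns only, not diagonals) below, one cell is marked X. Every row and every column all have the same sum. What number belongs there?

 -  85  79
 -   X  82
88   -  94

Column 3 is complete and sums to 255; that is the magic constant.
From row 1, 255 − (85 + 79) gives (1,1) = 91.
From row 3, 255 − (88 + 94) gives (3,2) = 73.
The remaining cell in column 1 is (2,1) = 255 − 179 = 76.
Column 2 needs 255; the known cells sum to 158, so (2,2) = 97.

97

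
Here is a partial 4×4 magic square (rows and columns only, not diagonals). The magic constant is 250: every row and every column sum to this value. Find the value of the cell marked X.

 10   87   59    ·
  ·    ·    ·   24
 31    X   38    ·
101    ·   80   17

66

The remaining cell in row 1 is (1,4) = 250 − 156 = 94.
The remaining cell in row 4 is (4,2) = 250 − 198 = 52.
Column 1 must total 250; the given cells sum to 142, so (2,1) = 108.
Column 3 must total 250; the given cells sum to 177, so (2,3) = 73.
Using column 4: 94 + 24 + 17 + ? → (3,4) = 250 − 135 = 115.
Row 2 needs 250; the known cells sum to 205, so (2,2) = 45.
Row 3 needs 250; the known cells sum to 184, so (3,2) = 66.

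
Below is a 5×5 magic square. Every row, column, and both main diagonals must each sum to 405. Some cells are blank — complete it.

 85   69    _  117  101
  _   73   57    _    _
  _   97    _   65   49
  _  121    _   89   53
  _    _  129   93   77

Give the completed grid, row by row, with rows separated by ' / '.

85 69 33 117 101 / 109 73 57 41 125 / 113 97 81 65 49 / 37 121 105 89 53 / 61 45 129 93 77

From row 1, 405 − (85 + 69 + 117 + 101) gives (1,3) = 33.
From column 2, 405 − (69 + 73 + 97 + 121) gives (5,2) = 45.
Column 4: 117 + 65 + 89 + 93 + ? = 405, so (2,4) = 41.
Using column 5: 101 + 49 + 53 + 77 + ? → (2,5) = 405 − 280 = 125.
From main diagonal, 405 − (85 + 73 + 89 + 77) gives (3,3) = 81.
Anti-diagonal needs 405; the known cells sum to 344, so (5,1) = 61.
From row 2, 405 − (73 + 57 + 41 + 125) gives (2,1) = 109.
Row 3 needs 405; the known cells sum to 292, so (3,1) = 113.
Column 1 must total 405; the given cells sum to 368, so (4,1) = 37.
Column 3: 33 + 57 + 81 + 129 + ? = 405, so (4,3) = 105.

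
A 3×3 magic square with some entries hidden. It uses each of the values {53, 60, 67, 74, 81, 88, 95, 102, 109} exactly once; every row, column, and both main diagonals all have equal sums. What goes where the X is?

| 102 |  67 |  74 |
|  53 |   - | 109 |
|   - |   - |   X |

The 9 entries sum to 729, so each line sums to 729/3 = 243.
Using row 2: 53 + 109 + ? → (2,2) = 243 − 162 = 81.
Column 1 needs 243; the known cells sum to 155, so (3,1) = 88.
Column 2 needs 243; the known cells sum to 148, so (3,2) = 95.
From column 3, 243 − (74 + 109) gives (3,3) = 60.

60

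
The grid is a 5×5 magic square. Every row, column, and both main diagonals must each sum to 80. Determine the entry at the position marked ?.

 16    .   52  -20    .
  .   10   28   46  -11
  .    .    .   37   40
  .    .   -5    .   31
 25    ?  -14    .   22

Row 2 must total 80; the given cells sum to 73, so (2,1) = 7.
Column 3: 52 + 28 + (-5) + (-14) + ? = 80, so (3,3) = 19.
Column 5: -11 + 40 + 31 + 22 + ? = 80, so (1,5) = -2.
Main diagonal must total 80; the given cells sum to 67, so (4,4) = 13.
Using anti-diagonal: -2 + 46 + 19 + 25 + ? → (4,2) = 80 − 88 = -8.
The remaining cell in row 1 is (1,2) = 80 − 46 = 34.
Using row 4: -8 + (-5) + 13 + 31 + ? → (4,1) = 80 − 31 = 49.
Column 1 must total 80; the given cells sum to 97, so (3,1) = -17.
From column 4, 80 − (-20 + 46 + 37 + 13) gives (5,4) = 4.
Row 3 must total 80; the given cells sum to 79, so (3,2) = 1.
Row 5 must total 80; the given cells sum to 37, so (5,2) = 43.

43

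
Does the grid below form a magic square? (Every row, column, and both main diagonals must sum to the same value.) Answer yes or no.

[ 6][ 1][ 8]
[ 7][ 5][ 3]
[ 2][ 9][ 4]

Row 1: 6 + 1 + 8 = 15.
Row 2: 7 + 5 + 3 = 15.
Row 3: 2 + 9 + 4 = 15.
Column 1: 6 + 7 + 2 = 15.
Column 2: 1 + 5 + 9 = 15.
Column 3: 8 + 3 + 4 = 15.
Main diagonal: 6 + 5 + 4 = 15.
Anti-diagonal: 8 + 5 + 2 = 15.
All lines sum to 15.

Yes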